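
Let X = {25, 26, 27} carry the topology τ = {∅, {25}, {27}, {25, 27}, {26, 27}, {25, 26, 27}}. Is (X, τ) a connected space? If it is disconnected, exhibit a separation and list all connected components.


(X, τ) is disconnected; components = [{25}, {26, 27}].

Find clopen sets (U ∈ τ with X ∖ U ∈ τ):
  U = ∅, X ∖ U = {25, 26, 27} — both open, so U is clopen.
  U = {25}, X ∖ U = {26, 27} — both open, so U is clopen.
  U = {26, 27}, X ∖ U = {25} — both open, so U is clopen.
  U = {25, 26, 27}, X ∖ U = ∅ — both open, so U is clopen.
Nontrivial clopen(s) exist: e.g. {25}. So (X, τ) is disconnected.
Compute connected components by grouping points that agree on all clopens:
  component: {25}
  component: {26, 27}


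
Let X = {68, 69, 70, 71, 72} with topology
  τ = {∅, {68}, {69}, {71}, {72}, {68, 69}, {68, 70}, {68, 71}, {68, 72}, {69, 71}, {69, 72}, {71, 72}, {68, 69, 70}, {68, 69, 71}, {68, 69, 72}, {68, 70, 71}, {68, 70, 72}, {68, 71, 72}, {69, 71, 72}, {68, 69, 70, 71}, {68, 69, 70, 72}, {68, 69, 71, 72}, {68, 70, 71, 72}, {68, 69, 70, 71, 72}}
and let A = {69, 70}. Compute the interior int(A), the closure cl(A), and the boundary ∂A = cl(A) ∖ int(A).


int(A) = {69}, cl(A) = {69, 70}, ∂A = {70}.

Closed sets in (X, τ) are complements of opens:
  closed(X, τ) = {∅, {69}, {70}, {71}, {72}, {68, 70}, {69, 70}, {69, 71}, {69, 72}, {70, 71}, {70, 72}, {71, 72}, {68, 69, 70}, {68, 70, 71}, {68, 70, 72}, {69, 70, 71}, {69, 70, 72}, {69, 71, 72}, {70, 71, 72}, {68, 69, 70, 71}, {68, 69, 70, 72}, {68, 70, 71, 72}, {69, 70, 71, 72}, {68, 69, 70, 71, 72}}.
int(A) = ⋃ {U ∈ τ : U ⊆ A}. Opens contained in A: ∅, {69}.
Taking the union of these: int(A) = {69}.
cl(A) = ⋂ {C closed : A ⊆ C}. Closed sets containing A: {69, 70}, {68, 69, 70}, {69, 70, 71}, {69, 70, 72}, {68, 69, 70, 71}, {68, 69, 70, 72}, {69, 70, 71, 72}, {68, 69, 70, 71, 72}.
Intersecting these: cl(A) = {69, 70}.
∂A = cl(A) ∖ int(A) = {69, 70} ∖ {69} = {70}.


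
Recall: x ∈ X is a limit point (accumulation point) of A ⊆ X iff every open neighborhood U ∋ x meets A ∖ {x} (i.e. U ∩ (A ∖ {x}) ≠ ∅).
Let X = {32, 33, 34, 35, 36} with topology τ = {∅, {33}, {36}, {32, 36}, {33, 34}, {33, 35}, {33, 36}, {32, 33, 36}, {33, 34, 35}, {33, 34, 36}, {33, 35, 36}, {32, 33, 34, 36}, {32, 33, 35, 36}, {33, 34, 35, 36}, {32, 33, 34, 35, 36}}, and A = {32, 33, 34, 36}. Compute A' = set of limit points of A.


A' = {32, 34, 35}

For each x ∈ X, list the open sets U ∈ τ with x ∈ U, then check whether U ∩ (A ∖ {x}) ≠ ∅ for every such U.
  x = 32: opens ∋ x are {32, 36}, {32, 33, 36}, {32, 33, 34, 36}, {32, 33, 35, 36}, {32, 33, 34, 35, 36}; each meets A ∖ {32}, so x IS a limit point.
  x = 33: open {33} ∋ x has {33} ∩ (A ∖ {33}) = ∅, so x is NOT a limit point.
  x = 34: opens ∋ x are {33, 34}, {33, 34, 35}, {33, 34, 36}, {32, 33, 34, 36}, {33, 34, 35, 36}, {32, 33, 34, 35, 36}; each meets A ∖ {34}, so x IS a limit point.
  x = 35: opens ∋ x are {33, 35}, {33, 34, 35}, {33, 35, 36}, {32, 33, 35, 36}, {33, 34, 35, 36}, {32, 33, 34, 35, 36}; each meets A ∖ {35}, so x IS a limit point.
  x = 36: open {36} ∋ x has {36} ∩ (A ∖ {36}) = ∅, so x is NOT a limit point.
Collecting: A' = {32, 34, 35}.


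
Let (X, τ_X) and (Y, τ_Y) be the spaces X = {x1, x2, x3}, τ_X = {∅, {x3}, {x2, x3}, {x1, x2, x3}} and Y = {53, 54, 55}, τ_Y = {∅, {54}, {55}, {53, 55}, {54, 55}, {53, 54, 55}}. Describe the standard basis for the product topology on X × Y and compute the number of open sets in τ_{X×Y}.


Basis B = {∅ × ∅, {x3} × {54}, {x3} × {55}, {x2, x3} × {54}, {x2, x3} × {55}, {x3} × {53, 55}, {x3} × {54, 55}, {x1, x2, x3} × {54}, {x1, x2, x3} × {55}, {x3} × {53, 54, 55}, {x2, x3} × {53, 55}, {x2, x3} × {54, 55}, {x1, x2, x3} × {53, 55}, {x1, x2, x3} × {54, 55}, {x2, x3} × {53, 54, 55}, {x1, x2, x3} × {53, 54, 55}}; |τ_{X×Y}| = 40.

Enumerate products U × V with U ∈ τ_X, V ∈ τ_Y (deduplicated):
  ∅ × ∅ = {} (∅)
  {x3} × {54} = {(x3,54)}
  {x3} × {55} = {(x3,55)}
  {x2, x3} × {54} = {(x2,54), (x3,54)}
  {x2, x3} × {55} = {(x2,55), (x3,55)}
  {x3} × {53, 55} = {(x3,53), (x3,55)}
  {x3} × {54, 55} = {(x3,54), (x3,55)}
  {x1, x2, x3} × {54} = {(x1,54), (x2,54), (x3,54)}
  {x1, x2, x3} × {55} = {(x1,55), (x2,55), (x3,55)}
  {x3} × {53, 54, 55} = {(x3,53), (x3,54), (x3,55)}
  {x2, x3} × {53, 55} = {(x2,53), (x2,55), (x3,53), (x3,55)}
  {x2, x3} × {54, 55} = {(x2,54), (x2,55), (x3,54), (x3,55)}
  {x1, x2, x3} × {53, 55} = {(x1,53), (x1,55), (x2,53), (x2,55), (x3,53), (x3,55)}
  {x1, x2, x3} × {54, 55} = {(x1,54), (x1,55), (x2,54), (x2,55), (x3,54), (x3,55)}
  {x2, x3} × {53, 54, 55} = {(x2,53), (x2,54), (x2,55), (x3,53), (x3,54), (x3,55)}
  {x1, x2, x3} × {53, 54, 55} = {(x1,53), (x1,54), (x1,55), (x2,53), (x2,54), (x2,55), (x3,53), (x3,54), (x3,55)}
These 16 distinct sets form the basis B.
Close under arbitrary unions to get τ_{X×Y}; counting gives |τ_{X×Y}| = 40.


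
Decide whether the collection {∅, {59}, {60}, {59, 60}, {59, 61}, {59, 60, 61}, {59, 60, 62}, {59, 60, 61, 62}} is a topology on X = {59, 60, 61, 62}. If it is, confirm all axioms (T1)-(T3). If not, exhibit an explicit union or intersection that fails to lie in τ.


τ IS a topology on X.

Axiom (T1): ∅ ∈ τ? Yes; X ∈ τ? Yes.
Axiom (T2/T3): check pairwise unions and intersections of members of τ.
All pairwise intersections and unions checked — each lies in τ. Therefore τ satisfies (T1), (T2), (T3): it IS a topology on X.


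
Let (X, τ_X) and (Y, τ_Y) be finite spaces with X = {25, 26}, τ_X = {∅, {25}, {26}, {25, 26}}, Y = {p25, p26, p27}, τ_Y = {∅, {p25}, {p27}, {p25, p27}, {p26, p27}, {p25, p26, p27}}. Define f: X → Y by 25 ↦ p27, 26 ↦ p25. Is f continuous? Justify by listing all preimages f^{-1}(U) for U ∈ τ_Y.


f IS continuous.

Compute f^{-1}(U) for each U ∈ τ_Y:
  U = ∅: f^{-1}(U) = ∅ ∈ τ_X ✓.
  U = {p25}: f^{-1}(U) = {26} ∈ τ_X ✓.
  U = {p27}: f^{-1}(U) = {25} ∈ τ_X ✓.
  U = {p25, p27}: f^{-1}(U) = {25, 26} ∈ τ_X ✓.
  U = {p26, p27}: f^{-1}(U) = {25} ∈ τ_X ✓.
  U = {p25, p26, p27}: f^{-1}(U) = {25, 26} ∈ τ_X ✓.
Every preimage lies in τ_X, so f IS continuous.


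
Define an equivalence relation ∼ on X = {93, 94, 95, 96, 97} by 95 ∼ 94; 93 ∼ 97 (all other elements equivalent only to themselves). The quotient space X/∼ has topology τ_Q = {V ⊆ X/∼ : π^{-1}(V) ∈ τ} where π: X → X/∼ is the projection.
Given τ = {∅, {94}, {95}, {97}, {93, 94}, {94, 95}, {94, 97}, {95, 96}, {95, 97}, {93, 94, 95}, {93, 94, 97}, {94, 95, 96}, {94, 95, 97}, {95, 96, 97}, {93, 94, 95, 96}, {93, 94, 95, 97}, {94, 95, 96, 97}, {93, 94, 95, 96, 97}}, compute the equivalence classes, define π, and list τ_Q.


X/∼ = {[93=97], [94=95], [96]}; |τ_Q| = 5.

Equivalence classes: [93=97], [94=95], [96].
Quotient map π: X → X/∼ sends 93 ↦ [93=97], 94 ↦ [94=95], 95 ↦ [94=95], 96 ↦ [96], 97 ↦ [93=97].
For each subset V ⊆ X/∼, compute π^{-1}(V) ⊆ X and check whether π^{-1}(V) ∈ τ. V is open in τ_Q iff π^{-1}(V) ∈ τ.
  V = {}: π^{-1}(V) = ∅ ∈ τ ✓.
  V = {[93=97]}: π^{-1}(V) = {93, 97} ∉ τ ✗.
  V = {[94=95]}: π^{-1}(V) = {94, 95} ∈ τ ✓.
  V = {[93=97], [94=95]}: π^{-1}(V) = {93, 94, 95, 97} ∈ τ ✓.
  V = {[96]}: π^{-1}(V) = {96} ∉ τ ✗.
  V = {[93=97], [96]}: π^{-1}(V) = {93, 96, 97} ∉ τ ✗.
  V = {[94=95], [96]}: π^{-1}(V) = {94, 95, 96} ∈ τ ✓.
  V = {[93=97], [94=95], [96]}: π^{-1}(V) = {93, 94, 95, 96, 97} ∈ τ ✓.
Open sets in the quotient: τ_Q = {{}, {[94=95]}, {[93=97], [94=95]}, {[94=95], [96]}, {[93=97], [94=95], [96]}} (5 elements).


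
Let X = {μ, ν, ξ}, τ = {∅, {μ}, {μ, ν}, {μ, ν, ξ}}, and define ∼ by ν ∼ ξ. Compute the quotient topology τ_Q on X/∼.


X/∼ = {[μ], [ν=ξ]}; |τ_Q| = 3.

Equivalence classes: [μ], [ν=ξ].
Quotient map π: X → X/∼ sends μ ↦ [μ], ν ↦ [ν=ξ], ξ ↦ [ν=ξ].
For each subset V ⊆ X/∼, compute π^{-1}(V) ⊆ X and check whether π^{-1}(V) ∈ τ. V is open in τ_Q iff π^{-1}(V) ∈ τ.
  V = {}: π^{-1}(V) = ∅ ∈ τ ✓.
  V = {[μ]}: π^{-1}(V) = {μ} ∈ τ ✓.
  V = {[ν=ξ]}: π^{-1}(V) = {ν, ξ} ∉ τ ✗.
  V = {[μ], [ν=ξ]}: π^{-1}(V) = {μ, ν, ξ} ∈ τ ✓.
Open sets in the quotient: τ_Q = {{}, {[μ]}, {[μ], [ν=ξ]}} (3 elements).


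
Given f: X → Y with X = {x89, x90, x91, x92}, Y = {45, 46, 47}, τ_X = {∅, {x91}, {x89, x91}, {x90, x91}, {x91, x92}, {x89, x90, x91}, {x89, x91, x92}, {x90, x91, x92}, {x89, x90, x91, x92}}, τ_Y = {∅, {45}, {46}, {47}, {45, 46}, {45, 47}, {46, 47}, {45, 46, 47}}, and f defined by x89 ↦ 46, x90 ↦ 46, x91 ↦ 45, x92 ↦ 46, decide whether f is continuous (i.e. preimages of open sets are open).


f is NOT continuous.

Compute f^{-1}(U) for each U ∈ τ_Y:
  U = ∅: f^{-1}(U) = ∅ ∈ τ_X ✓.
  U = {45}: f^{-1}(U) = {x91} ∈ τ_X ✓.
  U = {46}: f^{-1}(U) = {x89, x90, x92} ∉ τ_X ✗.
  U = {47}: f^{-1}(U) = ∅ ∈ τ_X ✓.
  U = {45, 46}: f^{-1}(U) = {x89, x90, x91, x92} ∈ τ_X ✓.
  U = {45, 47}: f^{-1}(U) = {x91} ∈ τ_X ✓.
  U = {46, 47}: f^{-1}(U) = {x89, x90, x92} ∉ τ_X ✗.
  U = {45, 46, 47}: f^{-1}(U) = {x89, x90, x91, x92} ∈ τ_X ✓.
Found U = {46} with f^{-1}(U) = {x89, x90, x92} not in τ_X. Therefore f is NOT continuous.


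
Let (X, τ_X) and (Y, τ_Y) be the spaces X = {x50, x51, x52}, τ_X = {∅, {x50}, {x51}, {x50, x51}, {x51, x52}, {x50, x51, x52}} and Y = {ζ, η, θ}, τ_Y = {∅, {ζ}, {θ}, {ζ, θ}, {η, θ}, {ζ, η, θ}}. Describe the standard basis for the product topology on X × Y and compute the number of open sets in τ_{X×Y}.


Basis B = {∅ × ∅, {x50} × {ζ}, {x50} × {θ}, {x51} × {ζ}, {x51} × {θ}, {x50} × {ζ, θ}, {x50, x51} × {ζ}, {x50} × {η, θ}, {x50, x51} × {θ}, {x51} × {ζ, θ}, {x51, x52} × {ζ}, {x51} × {η, θ}, {x51, x52} × {θ}, {x50} × {ζ, η, θ}, {x50, x51, x52} × {ζ}, {x50, x51, x52} × {θ}, {x51} × {ζ, η, θ}, {x50, x51} × {ζ, θ}, {x50, x51} × {η, θ}, {x51, x52} × {ζ, θ}, {x51, x52} × {η, θ}, {x50, x51} × {ζ, η, θ}, {x50, x51, x52} × {ζ, θ}, {x50, x51, x52} × {η, θ}, {x51, x52} × {ζ, η, θ}, {x50, x51, x52} × {ζ, η, θ}}; |τ_{X×Y}| = 108.

Enumerate products U × V with U ∈ τ_X, V ∈ τ_Y (deduplicated):
  ∅ × ∅ = {} (∅)
  {x50} × {ζ} = {(x50,ζ)}
  {x50} × {θ} = {(x50,θ)}
  {x51} × {ζ} = {(x51,ζ)}
  {x51} × {θ} = {(x51,θ)}
  {x50} × {ζ, θ} = {(x50,ζ), (x50,θ)}
  {x50, x51} × {ζ} = {(x50,ζ), (x51,ζ)}
  {x50} × {η, θ} = {(x50,η), (x50,θ)}
  {x50, x51} × {θ} = {(x50,θ), (x51,θ)}
  {x51} × {ζ, θ} = {(x51,ζ), (x51,θ)}
  {x51, x52} × {ζ} = {(x51,ζ), (x52,ζ)}
  {x51} × {η, θ} = {(x51,η), (x51,θ)}
  {x51, x52} × {θ} = {(x51,θ), (x52,θ)}
  {x50} × {ζ, η, θ} = {(x50,ζ), (x50,η), (x50,θ)}
  {x50, x51, x52} × {ζ} = {(x50,ζ), (x51,ζ), (x52,ζ)}
  {x50, x51, x52} × {θ} = {(x50,θ), (x51,θ), (x52,θ)}
  {x51} × {ζ, η, θ} = {(x51,ζ), (x51,η), (x51,θ)}
  {x50, x51} × {ζ, θ} = {(x50,ζ), (x50,θ), (x51,ζ), (x51,θ)}
  {x50, x51} × {η, θ} = {(x50,η), (x50,θ), (x51,η), (x51,θ)}
  {x51, x52} × {ζ, θ} = {(x51,ζ), (x51,θ), (x52,ζ), (x52,θ)}
  {x51, x52} × {η, θ} = {(x51,η), (x51,θ), (x52,η), (x52,θ)}
  {x50, x51} × {ζ, η, θ} = {(x50,ζ), (x50,η), (x50,θ), (x51,ζ), (x51,η), (x51,θ)}
  {x50, x51, x52} × {ζ, θ} = {(x50,ζ), (x50,θ), (x51,ζ), (x51,θ), (x52,ζ), (x52,θ)}
  {x50, x51, x52} × {η, θ} = {(x50,η), (x50,θ), (x51,η), (x51,θ), (x52,η), (x52,θ)}
  {x51, x52} × {ζ, η, θ} = {(x51,ζ), (x51,η), (x51,θ), (x52,ζ), (x52,η), (x52,θ)}
  {x50, x51, x52} × {ζ, η, θ} = {(x50,ζ), (x50,η), (x50,θ), (x51,ζ), (x51,η), (x51,θ), (x52,ζ), (x52,η), (x52,θ)}
These 26 distinct sets form the basis B.
Close under arbitrary unions to get τ_{X×Y}; counting gives |τ_{X×Y}| = 108.


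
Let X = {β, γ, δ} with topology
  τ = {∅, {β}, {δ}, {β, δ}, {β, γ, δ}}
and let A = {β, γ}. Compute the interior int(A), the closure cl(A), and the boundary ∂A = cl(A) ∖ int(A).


int(A) = {β}, cl(A) = {β, γ}, ∂A = {γ}.

Closed sets in (X, τ) are complements of opens:
  closed(X, τ) = {∅, {γ}, {β, γ}, {γ, δ}, {β, γ, δ}}.
int(A) = ⋃ {U ∈ τ : U ⊆ A}. Opens contained in A: ∅, {β}.
Taking the union of these: int(A) = {β}.
cl(A) = ⋂ {C closed : A ⊆ C}. Closed sets containing A: {β, γ}, {β, γ, δ}.
Intersecting these: cl(A) = {β, γ}.
∂A = cl(A) ∖ int(A) = {β, γ} ∖ {β} = {γ}.


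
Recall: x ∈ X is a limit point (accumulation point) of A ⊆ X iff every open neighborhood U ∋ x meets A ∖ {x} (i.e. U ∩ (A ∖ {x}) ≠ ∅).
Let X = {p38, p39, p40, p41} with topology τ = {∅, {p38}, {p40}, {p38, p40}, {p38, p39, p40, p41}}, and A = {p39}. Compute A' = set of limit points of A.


A' = {p41}

For each x ∈ X, list the open sets U ∈ τ with x ∈ U, then check whether U ∩ (A ∖ {x}) ≠ ∅ for every such U.
  x = p38: open {p38} ∋ x has {p38} ∩ (A ∖ {p38}) = ∅, so x is NOT a limit point.
  x = p39: open {p38, p39, p40, p41} ∋ x has {p38, p39, p40, p41} ∩ (A ∖ {p39}) = ∅, so x is NOT a limit point.
  x = p40: open {p40} ∋ x has {p40} ∩ (A ∖ {p40}) = ∅, so x is NOT a limit point.
  x = p41: opens ∋ x are {p38, p39, p40, p41}; each meets A ∖ {p41}, so x IS a limit point.
Collecting: A' = {p41}.


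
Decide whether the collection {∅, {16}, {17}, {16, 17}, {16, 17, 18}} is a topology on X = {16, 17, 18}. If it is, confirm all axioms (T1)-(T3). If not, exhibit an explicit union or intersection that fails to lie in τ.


τ IS a topology on X.

Axiom (T1): ∅ ∈ τ? Yes; X ∈ τ? Yes.
Axiom (T2/T3): check pairwise unions and intersections of members of τ.
All pairwise intersections and unions checked — each lies in τ. Therefore τ satisfies (T1), (T2), (T3): it IS a topology on X.


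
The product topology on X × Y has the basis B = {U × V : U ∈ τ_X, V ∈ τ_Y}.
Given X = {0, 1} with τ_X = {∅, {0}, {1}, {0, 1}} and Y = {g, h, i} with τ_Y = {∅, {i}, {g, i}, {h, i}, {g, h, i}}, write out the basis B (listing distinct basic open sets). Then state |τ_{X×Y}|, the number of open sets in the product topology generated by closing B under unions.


Basis B = {∅ × ∅, {0} × {i}, {1} × {i}, {0} × {g, i}, {0} × {h, i}, {0, 1} × {i}, {1} × {g, i}, {1} × {h, i}, {0} × {g, h, i}, {1} × {g, h, i}, {0, 1} × {g, i}, {0, 1} × {h, i}, {0, 1} × {g, h, i}}; |τ_{X×Y}| = 25.

Enumerate products U × V with U ∈ τ_X, V ∈ τ_Y (deduplicated):
  ∅ × ∅ = {} (∅)
  {0} × {i} = {(0,i)}
  {1} × {i} = {(1,i)}
  {0} × {g, i} = {(0,g), (0,i)}
  {0} × {h, i} = {(0,h), (0,i)}
  {0, 1} × {i} = {(0,i), (1,i)}
  {1} × {g, i} = {(1,g), (1,i)}
  {1} × {h, i} = {(1,h), (1,i)}
  {0} × {g, h, i} = {(0,g), (0,h), (0,i)}
  {1} × {g, h, i} = {(1,g), (1,h), (1,i)}
  {0, 1} × {g, i} = {(0,g), (0,i), (1,g), (1,i)}
  {0, 1} × {h, i} = {(0,h), (0,i), (1,h), (1,i)}
  {0, 1} × {g, h, i} = {(0,g), (0,h), (0,i), (1,g), (1,h), (1,i)}
These 13 distinct sets form the basis B.
Close under arbitrary unions to get τ_{X×Y}; counting gives |τ_{X×Y}| = 25.


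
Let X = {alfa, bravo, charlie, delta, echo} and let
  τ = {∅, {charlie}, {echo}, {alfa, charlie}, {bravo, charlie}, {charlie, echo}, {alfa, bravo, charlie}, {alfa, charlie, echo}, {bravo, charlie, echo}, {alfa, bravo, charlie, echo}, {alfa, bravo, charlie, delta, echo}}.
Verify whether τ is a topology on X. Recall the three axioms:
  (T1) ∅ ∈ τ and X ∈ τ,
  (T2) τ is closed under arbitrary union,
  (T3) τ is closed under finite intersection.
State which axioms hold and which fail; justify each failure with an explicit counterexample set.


τ IS a topology on X.

Axiom (T1): ∅ ∈ τ? Yes; X ∈ τ? Yes.
Axiom (T2/T3): check pairwise unions and intersections of members of τ.
All pairwise intersections and unions checked — each lies in τ. Therefore τ satisfies (T1), (T2), (T3): it IS a topology on X.


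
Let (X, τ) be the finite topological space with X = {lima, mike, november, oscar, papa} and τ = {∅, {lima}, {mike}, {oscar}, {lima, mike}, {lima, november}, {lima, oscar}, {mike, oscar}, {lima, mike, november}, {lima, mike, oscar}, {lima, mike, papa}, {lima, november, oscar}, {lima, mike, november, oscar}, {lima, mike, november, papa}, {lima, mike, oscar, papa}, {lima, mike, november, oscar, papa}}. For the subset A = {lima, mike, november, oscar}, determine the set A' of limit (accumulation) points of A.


A' = {november, papa}

For each x ∈ X, list the open sets U ∈ τ with x ∈ U, then check whether U ∩ (A ∖ {x}) ≠ ∅ for every such U.
  x = lima: open {lima} ∋ x has {lima} ∩ (A ∖ {lima}) = ∅, so x is NOT a limit point.
  x = mike: open {mike} ∋ x has {mike} ∩ (A ∖ {mike}) = ∅, so x is NOT a limit point.
  x = november: opens ∋ x are {lima, november}, {lima, mike, november}, {lima, november, oscar}, {lima, mike, november, oscar}, {lima, mike, november, papa}, {lima, mike, november, oscar, papa}; each meets A ∖ {november}, so x IS a limit point.
  x = oscar: open {oscar} ∋ x has {oscar} ∩ (A ∖ {oscar}) = ∅, so x is NOT a limit point.
  x = papa: opens ∋ x are {lima, mike, papa}, {lima, mike, november, papa}, {lima, mike, oscar, papa}, {lima, mike, november, oscar, papa}; each meets A ∖ {papa}, so x IS a limit point.
Collecting: A' = {november, papa}.


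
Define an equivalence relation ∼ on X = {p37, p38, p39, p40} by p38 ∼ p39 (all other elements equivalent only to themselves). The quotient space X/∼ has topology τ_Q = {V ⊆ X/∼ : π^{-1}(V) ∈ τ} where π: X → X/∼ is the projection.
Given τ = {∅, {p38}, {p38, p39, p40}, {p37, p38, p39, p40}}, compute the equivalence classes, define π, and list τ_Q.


X/∼ = {[p37], [p38=p39], [p40]}; |τ_Q| = 3.

Equivalence classes: [p37], [p38=p39], [p40].
Quotient map π: X → X/∼ sends p37 ↦ [p37], p38 ↦ [p38=p39], p39 ↦ [p38=p39], p40 ↦ [p40].
For each subset V ⊆ X/∼, compute π^{-1}(V) ⊆ X and check whether π^{-1}(V) ∈ τ. V is open in τ_Q iff π^{-1}(V) ∈ τ.
  V = {}: π^{-1}(V) = ∅ ∈ τ ✓.
  V = {[p37]}: π^{-1}(V) = {p37} ∉ τ ✗.
  V = {[p38=p39]}: π^{-1}(V) = {p38, p39} ∉ τ ✗.
  V = {[p37], [p38=p39]}: π^{-1}(V) = {p37, p38, p39} ∉ τ ✗.
  V = {[p40]}: π^{-1}(V) = {p40} ∉ τ ✗.
  V = {[p37], [p40]}: π^{-1}(V) = {p37, p40} ∉ τ ✗.
  V = {[p38=p39], [p40]}: π^{-1}(V) = {p38, p39, p40} ∈ τ ✓.
  V = {[p37], [p38=p39], [p40]}: π^{-1}(V) = {p37, p38, p39, p40} ∈ τ ✓.
Open sets in the quotient: τ_Q = {{}, {[p38=p39], [p40]}, {[p37], [p38=p39], [p40]}} (3 elements).


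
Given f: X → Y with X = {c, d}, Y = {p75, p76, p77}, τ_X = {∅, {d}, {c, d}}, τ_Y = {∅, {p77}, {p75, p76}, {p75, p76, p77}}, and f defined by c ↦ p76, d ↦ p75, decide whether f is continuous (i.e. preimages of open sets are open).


f IS continuous.

Compute f^{-1}(U) for each U ∈ τ_Y:
  U = ∅: f^{-1}(U) = ∅ ∈ τ_X ✓.
  U = {p77}: f^{-1}(U) = ∅ ∈ τ_X ✓.
  U = {p75, p76}: f^{-1}(U) = {c, d} ∈ τ_X ✓.
  U = {p75, p76, p77}: f^{-1}(U) = {c, d} ∈ τ_X ✓.
Every preimage lies in τ_X, so f IS continuous.


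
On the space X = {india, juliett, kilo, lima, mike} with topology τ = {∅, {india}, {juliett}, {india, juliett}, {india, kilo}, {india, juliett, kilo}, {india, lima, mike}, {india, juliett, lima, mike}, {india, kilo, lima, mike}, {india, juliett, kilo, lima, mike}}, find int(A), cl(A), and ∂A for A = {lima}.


int(A) = ∅, cl(A) = {lima, mike}, ∂A = {lima, mike}.

Closed sets in (X, τ) are complements of opens:
  closed(X, τ) = {∅, {juliett}, {kilo}, {juliett, kilo}, {lima, mike}, {juliett, lima, mike}, {kilo, lima, mike}, {india, kilo, lima, mike}, {juliett, kilo, lima, mike}, {india, juliett, kilo, lima, mike}}.
int(A) = ⋃ {U ∈ τ : U ⊆ A}. Opens contained in A: ∅.
Taking the union of these: int(A) = ∅.
cl(A) = ⋂ {C closed : A ⊆ C}. Closed sets containing A: {lima, mike}, {juliett, lima, mike}, {kilo, lima, mike}, {india, kilo, lima, mike}, {juliett, kilo, lima, mike}, {india, juliett, kilo, lima, mike}.
Intersecting these: cl(A) = {lima, mike}.
∂A = cl(A) ∖ int(A) = {lima, mike} ∖ ∅ = {lima, mike}.


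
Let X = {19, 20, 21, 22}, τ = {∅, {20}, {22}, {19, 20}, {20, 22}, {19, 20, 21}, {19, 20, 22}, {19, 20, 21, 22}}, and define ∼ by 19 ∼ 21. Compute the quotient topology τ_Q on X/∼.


X/∼ = {[19=21], [20], [22]}; |τ_Q| = 6.

Equivalence classes: [19=21], [20], [22].
Quotient map π: X → X/∼ sends 19 ↦ [19=21], 20 ↦ [20], 21 ↦ [19=21], 22 ↦ [22].
For each subset V ⊆ X/∼, compute π^{-1}(V) ⊆ X and check whether π^{-1}(V) ∈ τ. V is open in τ_Q iff π^{-1}(V) ∈ τ.
  V = {}: π^{-1}(V) = ∅ ∈ τ ✓.
  V = {[19=21]}: π^{-1}(V) = {19, 21} ∉ τ ✗.
  V = {[20]}: π^{-1}(V) = {20} ∈ τ ✓.
  V = {[19=21], [20]}: π^{-1}(V) = {19, 20, 21} ∈ τ ✓.
  V = {[22]}: π^{-1}(V) = {22} ∈ τ ✓.
  V = {[19=21], [22]}: π^{-1}(V) = {19, 21, 22} ∉ τ ✗.
  V = {[20], [22]}: π^{-1}(V) = {20, 22} ∈ τ ✓.
  V = {[19=21], [20], [22]}: π^{-1}(V) = {19, 20, 21, 22} ∈ τ ✓.
Open sets in the quotient: τ_Q = {{}, {[20]}, {[19=21], [20]}, {[22]}, {[20], [22]}, {[19=21], [20], [22]}} (6 elements).


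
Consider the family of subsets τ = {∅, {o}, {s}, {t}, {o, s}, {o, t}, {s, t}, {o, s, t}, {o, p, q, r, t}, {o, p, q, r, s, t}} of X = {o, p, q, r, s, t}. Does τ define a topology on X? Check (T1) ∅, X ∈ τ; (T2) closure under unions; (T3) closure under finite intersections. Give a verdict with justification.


τ IS a topology on X.

Axiom (T1): ∅ ∈ τ? Yes; X ∈ τ? Yes.
Axiom (T2/T3): check pairwise unions and intersections of members of τ.
All pairwise intersections and unions checked — each lies in τ. Therefore τ satisfies (T1), (T2), (T3): it IS a topology on X.


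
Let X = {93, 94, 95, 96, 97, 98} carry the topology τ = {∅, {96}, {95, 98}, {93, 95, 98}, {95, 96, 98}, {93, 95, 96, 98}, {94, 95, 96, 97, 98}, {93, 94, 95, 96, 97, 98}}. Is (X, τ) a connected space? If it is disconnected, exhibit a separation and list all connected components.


(X, τ) is connected.

Find clopen sets (U ∈ τ with X ∖ U ∈ τ):
  U = ∅, X ∖ U = {93, 94, 95, 96, 97, 98} — both open, so U is clopen.
  U = {93, 94, 95, 96, 97, 98}, X ∖ U = ∅ — both open, so U is clopen.
Only trivial clopens (∅ and X) exist, so (X, τ) is connected.
Compute connected components by grouping points that agree on all clopens:
  component: {93, 94, 95, 96, 97, 98}


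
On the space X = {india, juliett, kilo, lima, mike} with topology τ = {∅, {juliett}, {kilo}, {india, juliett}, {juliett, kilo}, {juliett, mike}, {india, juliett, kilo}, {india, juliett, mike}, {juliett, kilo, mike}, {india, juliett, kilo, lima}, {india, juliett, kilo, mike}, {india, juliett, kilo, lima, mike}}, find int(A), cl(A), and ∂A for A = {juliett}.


int(A) = {juliett}, cl(A) = {india, juliett, lima, mike}, ∂A = {india, lima, mike}.

Closed sets in (X, τ) are complements of opens:
  closed(X, τ) = {∅, {lima}, {mike}, {india, lima}, {kilo, lima}, {lima, mike}, {india, kilo, lima}, {india, lima, mike}, {kilo, lima, mike}, {india, juliett, lima, mike}, {india, kilo, lima, mike}, {india, juliett, kilo, lima, mike}}.
int(A) = ⋃ {U ∈ τ : U ⊆ A}. Opens contained in A: ∅, {juliett}.
Taking the union of these: int(A) = {juliett}.
cl(A) = ⋂ {C closed : A ⊆ C}. Closed sets containing A: {india, juliett, lima, mike}, {india, juliett, kilo, lima, mike}.
Intersecting these: cl(A) = {india, juliett, lima, mike}.
∂A = cl(A) ∖ int(A) = {india, juliett, lima, mike} ∖ {juliett} = {india, lima, mike}.


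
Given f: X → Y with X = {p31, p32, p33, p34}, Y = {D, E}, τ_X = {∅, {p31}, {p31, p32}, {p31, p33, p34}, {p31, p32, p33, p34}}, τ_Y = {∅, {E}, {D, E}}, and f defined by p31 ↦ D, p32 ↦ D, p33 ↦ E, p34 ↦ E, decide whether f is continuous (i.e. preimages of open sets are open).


f is NOT continuous.

Compute f^{-1}(U) for each U ∈ τ_Y:
  U = ∅: f^{-1}(U) = ∅ ∈ τ_X ✓.
  U = {E}: f^{-1}(U) = {p33, p34} ∉ τ_X ✗.
  U = {D, E}: f^{-1}(U) = {p31, p32, p33, p34} ∈ τ_X ✓.
Found U = {E} with f^{-1}(U) = {p33, p34} not in τ_X. Therefore f is NOT continuous.


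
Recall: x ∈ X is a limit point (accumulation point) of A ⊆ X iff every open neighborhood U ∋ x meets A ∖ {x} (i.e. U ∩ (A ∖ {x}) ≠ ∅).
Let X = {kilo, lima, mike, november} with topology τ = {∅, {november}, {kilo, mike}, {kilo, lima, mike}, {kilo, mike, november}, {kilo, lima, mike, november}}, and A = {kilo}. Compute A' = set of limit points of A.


A' = {lima, mike}

For each x ∈ X, list the open sets U ∈ τ with x ∈ U, then check whether U ∩ (A ∖ {x}) ≠ ∅ for every such U.
  x = kilo: open {kilo, mike} ∋ x has {kilo, mike} ∩ (A ∖ {kilo}) = ∅, so x is NOT a limit point.
  x = lima: opens ∋ x are {kilo, lima, mike}, {kilo, lima, mike, november}; each meets A ∖ {lima}, so x IS a limit point.
  x = mike: opens ∋ x are {kilo, mike}, {kilo, lima, mike}, {kilo, mike, november}, {kilo, lima, mike, november}; each meets A ∖ {mike}, so x IS a limit point.
  x = november: open {november} ∋ x has {november} ∩ (A ∖ {november}) = ∅, so x is NOT a limit point.
Collecting: A' = {lima, mike}.


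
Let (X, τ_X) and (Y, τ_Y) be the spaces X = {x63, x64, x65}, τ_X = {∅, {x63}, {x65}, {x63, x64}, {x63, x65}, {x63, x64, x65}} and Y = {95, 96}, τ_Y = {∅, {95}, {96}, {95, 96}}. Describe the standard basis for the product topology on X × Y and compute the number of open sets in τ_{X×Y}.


Basis B = {∅ × ∅, {x63} × {95}, {x63} × {96}, {x65} × {95}, {x65} × {96}, {x63} × {95, 96}, {x63, x64} × {95}, {x63, x65} × {95}, {x63, x64} × {96}, {x63, x65} × {96}, {x65} × {95, 96}, {x63, x64, x65} × {95}, {x63, x64, x65} × {96}, {x63, x64} × {95, 96}, {x63, x65} × {95, 96}, {x63, x64, x65} × {95, 96}}; |τ_{X×Y}| = 36.

Enumerate products U × V with U ∈ τ_X, V ∈ τ_Y (deduplicated):
  ∅ × ∅ = {} (∅)
  {x63} × {95} = {(x63,95)}
  {x63} × {96} = {(x63,96)}
  {x65} × {95} = {(x65,95)}
  {x65} × {96} = {(x65,96)}
  {x63} × {95, 96} = {(x63,95), (x63,96)}
  {x63, x64} × {95} = {(x63,95), (x64,95)}
  {x63, x65} × {95} = {(x63,95), (x65,95)}
  {x63, x64} × {96} = {(x63,96), (x64,96)}
  {x63, x65} × {96} = {(x63,96), (x65,96)}
  {x65} × {95, 96} = {(x65,95), (x65,96)}
  {x63, x64, x65} × {95} = {(x63,95), (x64,95), (x65,95)}
  {x63, x64, x65} × {96} = {(x63,96), (x64,96), (x65,96)}
  {x63, x64} × {95, 96} = {(x63,95), (x63,96), (x64,95), (x64,96)}
  {x63, x65} × {95, 96} = {(x63,95), (x63,96), (x65,95), (x65,96)}
  {x63, x64, x65} × {95, 96} = {(x63,95), (x63,96), (x64,95), (x64,96), (x65,95), (x65,96)}
These 16 distinct sets form the basis B.
Close under arbitrary unions to get τ_{X×Y}; counting gives |τ_{X×Y}| = 36.


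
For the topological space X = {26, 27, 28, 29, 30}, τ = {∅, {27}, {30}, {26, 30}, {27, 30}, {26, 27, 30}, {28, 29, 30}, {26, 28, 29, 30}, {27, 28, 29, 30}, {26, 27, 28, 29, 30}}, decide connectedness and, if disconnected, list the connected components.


(X, τ) is disconnected; components = [{27}, {26, 28, 29, 30}].

Find clopen sets (U ∈ τ with X ∖ U ∈ τ):
  U = ∅, X ∖ U = {26, 27, 28, 29, 30} — both open, so U is clopen.
  U = {27}, X ∖ U = {26, 28, 29, 30} — both open, so U is clopen.
  U = {26, 28, 29, 30}, X ∖ U = {27} — both open, so U is clopen.
  U = {26, 27, 28, 29, 30}, X ∖ U = ∅ — both open, so U is clopen.
Nontrivial clopen(s) exist: e.g. {27}. So (X, τ) is disconnected.
Compute connected components by grouping points that agree on all clopens:
  component: {27}
  component: {26, 28, 29, 30}


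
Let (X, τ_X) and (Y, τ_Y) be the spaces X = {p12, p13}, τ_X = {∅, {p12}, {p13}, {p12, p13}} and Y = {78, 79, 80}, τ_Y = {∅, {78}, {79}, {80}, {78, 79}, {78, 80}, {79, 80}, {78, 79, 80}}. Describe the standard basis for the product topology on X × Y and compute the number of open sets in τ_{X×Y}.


Basis B = {∅ × ∅, {p12} × {78}, {p12} × {79}, {p12} × {80}, {p13} × {78}, {p13} × {79}, {p13} × {80}, {p12} × {78, 79}, {p12} × {78, 80}, {p12, p13} × {78}, {p12} × {79, 80}, {p12, p13} × {79}, {p12, p13} × {80}, {p13} × {78, 79}, {p13} × {78, 80}, {p13} × {79, 80}, {p12} × {78, 79, 80}, {p13} × {78, 79, 80}, {p12, p13} × {78, 79}, {p12, p13} × {78, 80}, {p12, p13} × {79, 80}, {p12, p13} × {78, 79, 80}}; |τ_{X×Y}| = 64.

Enumerate products U × V with U ∈ τ_X, V ∈ τ_Y (deduplicated):
  ∅ × ∅ = {} (∅)
  {p12} × {78} = {(p12,78)}
  {p12} × {79} = {(p12,79)}
  {p12} × {80} = {(p12,80)}
  {p13} × {78} = {(p13,78)}
  {p13} × {79} = {(p13,79)}
  {p13} × {80} = {(p13,80)}
  {p12} × {78, 79} = {(p12,78), (p12,79)}
  {p12} × {78, 80} = {(p12,78), (p12,80)}
  {p12, p13} × {78} = {(p12,78), (p13,78)}
  {p12} × {79, 80} = {(p12,79), (p12,80)}
  {p12, p13} × {79} = {(p12,79), (p13,79)}
  {p12, p13} × {80} = {(p12,80), (p13,80)}
  {p13} × {78, 79} = {(p13,78), (p13,79)}
  {p13} × {78, 80} = {(p13,78), (p13,80)}
  {p13} × {79, 80} = {(p13,79), (p13,80)}
  {p12} × {78, 79, 80} = {(p12,78), (p12,79), (p12,80)}
  {p13} × {78, 79, 80} = {(p13,78), (p13,79), (p13,80)}
  {p12, p13} × {78, 79} = {(p12,78), (p12,79), (p13,78), (p13,79)}
  {p12, p13} × {78, 80} = {(p12,78), (p12,80), (p13,78), (p13,80)}
  {p12, p13} × {79, 80} = {(p12,79), (p12,80), (p13,79), (p13,80)}
  {p12, p13} × {78, 79, 80} = {(p12,78), (p12,79), (p12,80), (p13,78), (p13,79), (p13,80)}
These 22 distinct sets form the basis B.
Close under arbitrary unions to get τ_{X×Y}; counting gives |τ_{X×Y}| = 64.


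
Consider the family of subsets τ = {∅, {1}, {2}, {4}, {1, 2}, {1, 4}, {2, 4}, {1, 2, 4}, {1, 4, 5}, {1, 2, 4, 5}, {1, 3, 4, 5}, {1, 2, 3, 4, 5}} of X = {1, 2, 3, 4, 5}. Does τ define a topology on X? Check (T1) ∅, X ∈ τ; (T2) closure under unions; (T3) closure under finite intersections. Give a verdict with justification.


τ IS a topology on X.

Axiom (T1): ∅ ∈ τ? Yes; X ∈ τ? Yes.
Axiom (T2/T3): check pairwise unions and intersections of members of τ.
All pairwise intersections and unions checked — each lies in τ. Therefore τ satisfies (T1), (T2), (T3): it IS a topology on X.


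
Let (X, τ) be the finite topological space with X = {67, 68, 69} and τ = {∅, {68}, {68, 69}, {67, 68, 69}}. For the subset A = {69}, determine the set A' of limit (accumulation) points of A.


A' = {67}

For each x ∈ X, list the open sets U ∈ τ with x ∈ U, then check whether U ∩ (A ∖ {x}) ≠ ∅ for every such U.
  x = 67: opens ∋ x are {67, 68, 69}; each meets A ∖ {67}, so x IS a limit point.
  x = 68: open {68} ∋ x has {68} ∩ (A ∖ {68}) = ∅, so x is NOT a limit point.
  x = 69: open {68, 69} ∋ x has {68, 69} ∩ (A ∖ {69}) = ∅, so x is NOT a limit point.
Collecting: A' = {67}.


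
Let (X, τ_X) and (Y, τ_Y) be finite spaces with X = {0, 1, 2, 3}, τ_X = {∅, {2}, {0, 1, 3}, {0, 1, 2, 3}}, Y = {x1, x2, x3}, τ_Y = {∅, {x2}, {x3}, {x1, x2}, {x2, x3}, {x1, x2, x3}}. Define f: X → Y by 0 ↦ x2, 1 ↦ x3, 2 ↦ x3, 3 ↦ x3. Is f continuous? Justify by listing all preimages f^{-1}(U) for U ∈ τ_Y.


f is NOT continuous.

Compute f^{-1}(U) for each U ∈ τ_Y:
  U = ∅: f^{-1}(U) = ∅ ∈ τ_X ✓.
  U = {x2}: f^{-1}(U) = {0} ∉ τ_X ✗.
  U = {x3}: f^{-1}(U) = {1, 2, 3} ∉ τ_X ✗.
  U = {x1, x2}: f^{-1}(U) = {0} ∉ τ_X ✗.
  U = {x2, x3}: f^{-1}(U) = {0, 1, 2, 3} ∈ τ_X ✓.
  U = {x1, x2, x3}: f^{-1}(U) = {0, 1, 2, 3} ∈ τ_X ✓.
Found U = {x2} with f^{-1}(U) = {0} not in τ_X. Therefore f is NOT continuous.


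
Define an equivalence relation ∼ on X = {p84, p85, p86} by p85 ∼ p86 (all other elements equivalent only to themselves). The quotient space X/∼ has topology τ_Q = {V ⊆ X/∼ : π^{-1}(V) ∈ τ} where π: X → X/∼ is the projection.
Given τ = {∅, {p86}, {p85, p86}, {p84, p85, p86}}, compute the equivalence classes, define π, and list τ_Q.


X/∼ = {[p84], [p85=p86]}; |τ_Q| = 3.

Equivalence classes: [p84], [p85=p86].
Quotient map π: X → X/∼ sends p84 ↦ [p84], p85 ↦ [p85=p86], p86 ↦ [p85=p86].
For each subset V ⊆ X/∼, compute π^{-1}(V) ⊆ X and check whether π^{-1}(V) ∈ τ. V is open in τ_Q iff π^{-1}(V) ∈ τ.
  V = {}: π^{-1}(V) = ∅ ∈ τ ✓.
  V = {[p84]}: π^{-1}(V) = {p84} ∉ τ ✗.
  V = {[p85=p86]}: π^{-1}(V) = {p85, p86} ∈ τ ✓.
  V = {[p84], [p85=p86]}: π^{-1}(V) = {p84, p85, p86} ∈ τ ✓.
Open sets in the quotient: τ_Q = {{}, {[p85=p86]}, {[p84], [p85=p86]}} (3 elements).


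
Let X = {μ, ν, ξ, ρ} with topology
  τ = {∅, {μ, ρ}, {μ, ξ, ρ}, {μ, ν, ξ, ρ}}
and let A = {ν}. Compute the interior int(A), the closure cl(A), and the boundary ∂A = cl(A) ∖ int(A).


int(A) = ∅, cl(A) = {ν}, ∂A = {ν}.

Closed sets in (X, τ) are complements of opens:
  closed(X, τ) = {∅, {ν}, {ν, ξ}, {μ, ν, ξ, ρ}}.
int(A) = ⋃ {U ∈ τ : U ⊆ A}. Opens contained in A: ∅.
Taking the union of these: int(A) = ∅.
cl(A) = ⋂ {C closed : A ⊆ C}. Closed sets containing A: {ν}, {ν, ξ}, {μ, ν, ξ, ρ}.
Intersecting these: cl(A) = {ν}.
∂A = cl(A) ∖ int(A) = {ν} ∖ ∅ = {ν}.


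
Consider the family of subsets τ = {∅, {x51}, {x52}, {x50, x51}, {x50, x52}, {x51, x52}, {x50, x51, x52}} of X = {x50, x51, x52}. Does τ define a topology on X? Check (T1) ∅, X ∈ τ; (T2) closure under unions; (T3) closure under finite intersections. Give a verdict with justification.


τ is NOT a topology on X.

Axiom (T1): ∅ ∈ τ? Yes; X ∈ τ? Yes.
Axiom (T2/T3): check pairwise unions and intersections of members of τ.
Counterexample for (T3): {x50, x51} ∩ {x50, x52} = {x50} ∉ τ. Therefore τ is NOT a topology.


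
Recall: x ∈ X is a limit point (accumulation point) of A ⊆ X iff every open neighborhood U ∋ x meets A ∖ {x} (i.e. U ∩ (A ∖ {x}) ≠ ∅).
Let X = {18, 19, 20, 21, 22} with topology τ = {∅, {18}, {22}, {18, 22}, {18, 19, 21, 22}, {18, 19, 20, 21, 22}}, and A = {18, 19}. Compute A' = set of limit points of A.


A' = {19, 20, 21}

For each x ∈ X, list the open sets U ∈ τ with x ∈ U, then check whether U ∩ (A ∖ {x}) ≠ ∅ for every such U.
  x = 18: open {18} ∋ x has {18} ∩ (A ∖ {18}) = ∅, so x is NOT a limit point.
  x = 19: opens ∋ x are {18, 19, 21, 22}, {18, 19, 20, 21, 22}; each meets A ∖ {19}, so x IS a limit point.
  x = 20: opens ∋ x are {18, 19, 20, 21, 22}; each meets A ∖ {20}, so x IS a limit point.
  x = 21: opens ∋ x are {18, 19, 21, 22}, {18, 19, 20, 21, 22}; each meets A ∖ {21}, so x IS a limit point.
  x = 22: open {22} ∋ x has {22} ∩ (A ∖ {22}) = ∅, so x is NOT a limit point.
Collecting: A' = {19, 20, 21}.


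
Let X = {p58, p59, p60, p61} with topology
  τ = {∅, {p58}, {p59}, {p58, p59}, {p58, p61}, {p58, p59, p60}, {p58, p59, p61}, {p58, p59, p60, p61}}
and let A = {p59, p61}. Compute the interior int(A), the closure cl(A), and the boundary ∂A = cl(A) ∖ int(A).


int(A) = {p59}, cl(A) = {p59, p60, p61}, ∂A = {p60, p61}.

Closed sets in (X, τ) are complements of opens:
  closed(X, τ) = {∅, {p60}, {p61}, {p59, p60}, {p60, p61}, {p58, p60, p61}, {p59, p60, p61}, {p58, p59, p60, p61}}.
int(A) = ⋃ {U ∈ τ : U ⊆ A}. Opens contained in A: ∅, {p59}.
Taking the union of these: int(A) = {p59}.
cl(A) = ⋂ {C closed : A ⊆ C}. Closed sets containing A: {p59, p60, p61}, {p58, p59, p60, p61}.
Intersecting these: cl(A) = {p59, p60, p61}.
∂A = cl(A) ∖ int(A) = {p59, p60, p61} ∖ {p59} = {p60, p61}.


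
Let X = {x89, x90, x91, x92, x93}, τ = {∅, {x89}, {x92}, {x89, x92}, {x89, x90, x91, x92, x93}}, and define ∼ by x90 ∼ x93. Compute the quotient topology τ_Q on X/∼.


X/∼ = {[x89], [x90=x93], [x91], [x92]}; |τ_Q| = 5.

Equivalence classes: [x89], [x90=x93], [x91], [x92].
Quotient map π: X → X/∼ sends x89 ↦ [x89], x90 ↦ [x90=x93], x91 ↦ [x91], x92 ↦ [x92], x93 ↦ [x90=x93].
For each subset V ⊆ X/∼, compute π^{-1}(V) ⊆ X and check whether π^{-1}(V) ∈ τ. V is open in τ_Q iff π^{-1}(V) ∈ τ.
  V = {}: π^{-1}(V) = ∅ ∈ τ ✓.
  V = {[x89]}: π^{-1}(V) = {x89} ∈ τ ✓.
  V = {[x90=x93]}: π^{-1}(V) = {x90, x93} ∉ τ ✗.
  V = {[x89], [x90=x93]}: π^{-1}(V) = {x89, x90, x93} ∉ τ ✗.
  V = {[x91]}: π^{-1}(V) = {x91} ∉ τ ✗.
  V = {[x89], [x91]}: π^{-1}(V) = {x89, x91} ∉ τ ✗.
  V = {[x90=x93], [x91]}: π^{-1}(V) = {x90, x91, x93} ∉ τ ✗.
  V = {[x89], [x90=x93], [x91]}: π^{-1}(V) = {x89, x90, x91, x93} ∉ τ ✗.
  V = {[x92]}: π^{-1}(V) = {x92} ∈ τ ✓.
  V = {[x89], [x92]}: π^{-1}(V) = {x89, x92} ∈ τ ✓.
  V = {[x90=x93], [x92]}: π^{-1}(V) = {x90, x92, x93} ∉ τ ✗.
  V = {[x89], [x90=x93], [x92]}: π^{-1}(V) = {x89, x90, x92, x93} ∉ τ ✗.
  V = {[x91], [x92]}: π^{-1}(V) = {x91, x92} ∉ τ ✗.
  V = {[x89], [x91], [x92]}: π^{-1}(V) = {x89, x91, x92} ∉ τ ✗.
  V = {[x90=x93], [x91], [x92]}: π^{-1}(V) = {x90, x91, x92, x93} ∉ τ ✗.
  V = {[x89], [x90=x93], [x91], [x92]}: π^{-1}(V) = {x89, x90, x91, x92, x93} ∈ τ ✓.
Open sets in the quotient: τ_Q = {{}, {[x89]}, {[x92]}, {[x89], [x92]}, {[x89], [x90=x93], [x91], [x92]}} (5 elements).


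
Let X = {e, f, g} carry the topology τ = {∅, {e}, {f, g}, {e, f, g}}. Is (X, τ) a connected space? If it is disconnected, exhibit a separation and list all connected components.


(X, τ) is disconnected; components = [{e}, {f, g}].

Find clopen sets (U ∈ τ with X ∖ U ∈ τ):
  U = ∅, X ∖ U = {e, f, g} — both open, so U is clopen.
  U = {e}, X ∖ U = {f, g} — both open, so U is clopen.
  U = {f, g}, X ∖ U = {e} — both open, so U is clopen.
  U = {e, f, g}, X ∖ U = ∅ — both open, so U is clopen.
Nontrivial clopen(s) exist: e.g. {e}. So (X, τ) is disconnected.
Compute connected components by grouping points that agree on all clopens:
  component: {e}
  component: {f, g}


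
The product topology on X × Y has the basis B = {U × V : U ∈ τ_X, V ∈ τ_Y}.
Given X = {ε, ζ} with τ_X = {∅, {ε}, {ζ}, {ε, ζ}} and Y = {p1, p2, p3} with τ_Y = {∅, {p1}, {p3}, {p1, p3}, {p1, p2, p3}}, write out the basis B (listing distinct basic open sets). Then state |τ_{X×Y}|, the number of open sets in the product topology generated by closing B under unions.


Basis B = {∅ × ∅, {ε} × {p1}, {ε} × {p3}, {ζ} × {p1}, {ζ} × {p3}, {ε} × {p1, p3}, {ε, ζ} × {p1}, {ε, ζ} × {p3}, {ζ} × {p1, p3}, {ε} × {p1, p2, p3}, {ζ} × {p1, p2, p3}, {ε, ζ} × {p1, p3}, {ε, ζ} × {p1, p2, p3}}; |τ_{X×Y}| = 25.

Enumerate products U × V with U ∈ τ_X, V ∈ τ_Y (deduplicated):
  ∅ × ∅ = {} (∅)
  {ε} × {p1} = {(ε,p1)}
  {ε} × {p3} = {(ε,p3)}
  {ζ} × {p1} = {(ζ,p1)}
  {ζ} × {p3} = {(ζ,p3)}
  {ε} × {p1, p3} = {(ε,p1), (ε,p3)}
  {ε, ζ} × {p1} = {(ε,p1), (ζ,p1)}
  {ε, ζ} × {p3} = {(ε,p3), (ζ,p3)}
  {ζ} × {p1, p3} = {(ζ,p1), (ζ,p3)}
  {ε} × {p1, p2, p3} = {(ε,p1), (ε,p2), (ε,p3)}
  {ζ} × {p1, p2, p3} = {(ζ,p1), (ζ,p2), (ζ,p3)}
  {ε, ζ} × {p1, p3} = {(ε,p1), (ε,p3), (ζ,p1), (ζ,p3)}
  {ε, ζ} × {p1, p2, p3} = {(ε,p1), (ε,p2), (ε,p3), (ζ,p1), (ζ,p2), (ζ,p3)}
These 13 distinct sets form the basis B.
Close under arbitrary unions to get τ_{X×Y}; counting gives |τ_{X×Y}| = 25.


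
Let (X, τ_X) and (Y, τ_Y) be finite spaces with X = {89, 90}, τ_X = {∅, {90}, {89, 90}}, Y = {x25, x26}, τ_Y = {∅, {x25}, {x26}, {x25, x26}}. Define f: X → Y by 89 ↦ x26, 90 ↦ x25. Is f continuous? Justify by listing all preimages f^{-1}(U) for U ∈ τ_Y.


f is NOT continuous.

Compute f^{-1}(U) for each U ∈ τ_Y:
  U = ∅: f^{-1}(U) = ∅ ∈ τ_X ✓.
  U = {x25}: f^{-1}(U) = {90} ∈ τ_X ✓.
  U = {x26}: f^{-1}(U) = {89} ∉ τ_X ✗.
  U = {x25, x26}: f^{-1}(U) = {89, 90} ∈ τ_X ✓.
Found U = {x26} with f^{-1}(U) = {89} not in τ_X. Therefore f is NOT continuous.


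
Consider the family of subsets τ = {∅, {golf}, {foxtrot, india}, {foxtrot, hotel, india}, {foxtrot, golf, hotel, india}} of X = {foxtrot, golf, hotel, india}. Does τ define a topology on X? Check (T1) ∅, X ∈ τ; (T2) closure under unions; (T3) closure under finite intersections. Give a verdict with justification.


τ is NOT a topology on X.

Axiom (T1): ∅ ∈ τ? Yes; X ∈ τ? Yes.
Axiom (T2/T3): check pairwise unions and intersections of members of τ.
Counterexample for (T2): {golf} ∪ {foxtrot, india} = {foxtrot, golf, india} ∉ τ. Therefore τ is NOT a topology.
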